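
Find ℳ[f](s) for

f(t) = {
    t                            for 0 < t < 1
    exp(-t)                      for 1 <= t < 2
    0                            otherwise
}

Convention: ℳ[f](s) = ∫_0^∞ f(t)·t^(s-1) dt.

((s + 1)*uppergamma(s, 1) - (s + 1)*uppergamma(s, 2) + 1)/(s + 1)
  Re(s) > -1

f breaks at 1 into 2 integrals to sum
for t in [0, 1): the term is ∫ t·t^(s-1)
piece [1, 2): integrate exp(-t) against the kernel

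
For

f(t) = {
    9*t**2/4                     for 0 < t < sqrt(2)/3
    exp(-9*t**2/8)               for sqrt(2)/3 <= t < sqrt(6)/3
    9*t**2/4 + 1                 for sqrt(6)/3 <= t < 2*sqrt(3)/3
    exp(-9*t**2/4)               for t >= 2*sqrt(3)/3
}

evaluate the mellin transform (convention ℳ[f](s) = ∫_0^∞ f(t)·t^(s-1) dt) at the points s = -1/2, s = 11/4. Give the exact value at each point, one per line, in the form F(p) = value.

undo the common scale on t: t**2 on [0, sqrt(2)/2); exp(-t**2/2) on [sqrt(2)/2, sqrt(6)/2); t**2 + 1 on [sqrt(6)/2, sqrt(3)); …
peel off the power substitution: t on [0, 1/2); exp(-t/2) on [1/2, 3/2); t + 1 on [3/2, 3); …
slice at sqrt(2)/3, sqrt(6)/3, 2*sqrt(3)/3, transform all 4 pieces, and sum them
∫ 9*t**2/4·t^(s-1) over [0, sqrt(2)/3)
piece [sqrt(2)/3, sqrt(6)/3): integrate exp(-9*t**2/8) against the kernel
on [sqrt(6)/3, 2*sqrt(3)/3): add ∫ (9*t**2/4 + 1)·t^(s-1) dt
piece [2*sqrt(3)/3, ∞): integrate exp(-9*t**2/4) against the kernel

F(-1/2) = 2**(3/4)*sqrt(3)*(-3*sqrt(2)*uppergamma(-1/4, 3/4) + 3*2**(3/4)*uppergamma(-1/4, 3) + 4 + 3*sqrt(2)*uppergamma(-1/4, 1/4) + 4*3**(3/4))/24
F(11/4) = 2*2**(3/8)*3**(1/4)*(-426*3**(3/8) - 418*2**(3/4)*uppergamma(11/8, 3/4) + 22 + 209*2**(3/8)*uppergamma(11/8, 3) + 418*2**(3/4)*uppergamma(11/8, 1/4) + 1248*6**(3/8))/5643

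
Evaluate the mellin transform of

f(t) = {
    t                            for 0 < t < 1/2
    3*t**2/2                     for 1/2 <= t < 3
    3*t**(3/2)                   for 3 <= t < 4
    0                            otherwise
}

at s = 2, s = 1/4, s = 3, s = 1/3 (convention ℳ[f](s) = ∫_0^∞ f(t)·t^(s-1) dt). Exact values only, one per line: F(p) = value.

F(2) = 376609/2688 - 162*sqrt(3)/7
F(1/4) = -36*3**(3/4)/7 + 7*2**(3/4)/60 + 6*3**(1/4) + 96*sqrt(2)/7
F(3) = 39767/96 - 54*sqrt(3)
F(1/3) = -54*3**(5/6)/11 + 81*3**(1/3)/14 + 4065*2**(2/3)/308

split f at 1/2, 3: ℳ[f](s) collects 3 kernel integrals
∫ over [0, 1/2) of t·t^(s-1) joins the sum
on [1/2, 3) integrate f = 3*t**2/2 against the kernel
∫ over [3, 4) of 3*t**(3/2)·t^(s-1) joins the sum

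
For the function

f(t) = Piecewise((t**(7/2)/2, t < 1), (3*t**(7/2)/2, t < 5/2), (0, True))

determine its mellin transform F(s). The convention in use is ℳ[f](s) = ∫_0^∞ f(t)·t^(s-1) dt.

cuts at 1: linearity sums the 2 kernel integrals
segment 0 to 1 holds t**(7/2)/2; add its integral
∫ 3*t**(7/2)/2·t^(s-1) over [1, 5/2)

(3*(5/2)**(s + 7/2) - 2)/(2*s + 7)
  Re(s) > -7/2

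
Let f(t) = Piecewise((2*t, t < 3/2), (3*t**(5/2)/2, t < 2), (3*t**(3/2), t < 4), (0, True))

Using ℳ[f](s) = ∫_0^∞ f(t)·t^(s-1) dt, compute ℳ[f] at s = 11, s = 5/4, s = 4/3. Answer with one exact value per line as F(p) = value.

F(11) = -16384*sqrt(2)/225 - 177147*sqrt(6)/16384 + 1649271870339/204800
F(5/4) = -64*2**(3/4)/55 - 27*2**(1/4)*3**(3/4)/40 + 2**(3/4)*3**(1/4) + 384*sqrt(2)/11
F(4/3) = -432*2**(5/6)/391 - 243*2**(1/6)*3**(5/6)/368 + 27*2**(2/3)*3**(1/3)/28 + 576*2**(2/3)/17

f breaks at 3/2, 2 into 3 integrals to sum
for t in [0, 3/2): the term is ∫ 2*t·t^(s-1)
for t in [3/2, 2): the term is ∫ 3*t**(5/2)/2·t^(s-1)
segment [2, 4) carries 3*t**(3/2); integrate it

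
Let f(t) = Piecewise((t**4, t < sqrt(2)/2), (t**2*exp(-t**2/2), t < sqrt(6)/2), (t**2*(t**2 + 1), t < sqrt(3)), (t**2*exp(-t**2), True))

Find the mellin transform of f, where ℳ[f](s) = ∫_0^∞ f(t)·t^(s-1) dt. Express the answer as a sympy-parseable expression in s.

(2*2**(s/2)*(s + 2)*(s + 4)*uppergamma(s/2 + 1, 3) + 4*2**s*(s + 2)*(s + 4)*uppergamma(s/2 + 1, 1/4) - 4*2**s*(s + 2)*(s + 4)*uppergamma(s/2 + 1, 3/4) - 15*3**(s/2)*(s + 2) - 12*3**(s/2) + 48*6**(s/2)*(s + 2) + 24*6**(s/2) + s + 2)/(4*2**(s/2)*(s + 2)*(s + 4))
  Re(s) > -4

the shared t-power comes off first: t**2 on [0, sqrt(2)/2); exp(-t**2/2) on [sqrt(2)/2, sqrt(6)/2); t**2 + 1 on [sqrt(6)/2, sqrt(3)); …
peel off the power substitution: t on [0, 1/2); exp(-t/2) on [1/2, 3/2); t + 1 on [3/2, 3); …
decompose at sqrt(2)/2, sqrt(6)/2, sqrt(3); ℳ[f](s) sums the 4 pieces' integrals
segment [0, sqrt(2)/2) carries t**4; integrate it
over [sqrt(2)/2, sqrt(6)/2), the kernel integral of t**2*exp(-t**2/2) enters the sum
on [sqrt(6)/2, sqrt(3)): add ∫ t**2*(t**2 + 1)·t^(s-1) dt
for t in [sqrt(3), ∞): the term is ∫ t**2*exp(-t**2)·t^(s-1)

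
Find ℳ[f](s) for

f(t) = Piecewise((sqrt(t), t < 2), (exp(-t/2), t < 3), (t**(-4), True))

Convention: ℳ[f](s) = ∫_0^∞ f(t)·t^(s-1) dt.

(2**s*(s - 4)*(2*s + 1)*uppergamma(s, 1) - 2**s*(s - 4)*(2*s + 1)*uppergamma(s, 3/2) + 2*2**(s + 1/2)*(s - 4) - 3**s*(2*s + 1)/81)/((s - 4)*(2*s + 1))
  -1/2 < Re(s) < 4

f breaks at 2, 3 into 3 integrals to sum
on [0, 2): add ∫ sqrt(t)·t^(s-1) dt
on [2, 3): add ∫ exp(-t/2)·t^(s-1) dt
segment [3, ∞) carries t**(-4); integrate it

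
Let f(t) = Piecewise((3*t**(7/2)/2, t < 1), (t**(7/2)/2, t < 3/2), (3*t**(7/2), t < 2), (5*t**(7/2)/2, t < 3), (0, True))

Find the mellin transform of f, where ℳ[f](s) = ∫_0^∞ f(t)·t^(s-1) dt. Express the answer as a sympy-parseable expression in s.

decompose at 1, 3/2, 2; ℳ[f](s) sums the 4 pieces' integrals
for t in [0, 1): the term is ∫ 3*t**(7/2)/2·t^(s-1)
segment 1 to 3/2 holds t**(7/2)/2; add its integral
piece [3/2, 2): integrate 3*t**(7/2) against the kernel
on [2, 3): add ∫ 5*t**(7/2)/2·t^(s-1) dt

(2**(s + 7/2) + 5*3**(s + 7/2) - 5*(3/2)**(s + 7/2) + 2)/(2*s + 7)
  Re(s) > -7/2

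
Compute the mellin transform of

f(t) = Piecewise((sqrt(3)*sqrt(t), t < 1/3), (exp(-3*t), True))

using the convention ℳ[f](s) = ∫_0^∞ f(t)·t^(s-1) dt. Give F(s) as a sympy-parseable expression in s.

((2*s + 1)*uppergamma(s, 1) + 2)/(3**s*(2*s + 1))
  Re(s) > -1/2

invert the common scale on t to get sqrt(t) on [0, 1); exp(-t) on [1, ∞)
linearity at 1/3 turns ℳ[f](s) into 2 summed integrals
[0, 1/3) adds the kernel integral of sqrt(3)*sqrt(t)
∫ over [1/3, ∞) of exp(-3*t)·t^(s-1) joins the sum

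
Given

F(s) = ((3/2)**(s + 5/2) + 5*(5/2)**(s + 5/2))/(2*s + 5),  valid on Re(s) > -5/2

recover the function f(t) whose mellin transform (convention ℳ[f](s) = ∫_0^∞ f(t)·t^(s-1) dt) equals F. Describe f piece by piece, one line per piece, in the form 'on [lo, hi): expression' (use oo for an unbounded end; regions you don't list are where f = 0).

on [0, 3/2): 3*t**(5/2)
on [3/2, 5/2): 5*t**(5/2)/2

cuts at 3/2: linearity sums the 2 kernel integrals
on [0, 3/2): add ∫ 3*t**(5/2)·t^(s-1) dt
the [3/2, 5/2) slice contributes ∫ 5*t**(5/2)/2·t^(s-1) dt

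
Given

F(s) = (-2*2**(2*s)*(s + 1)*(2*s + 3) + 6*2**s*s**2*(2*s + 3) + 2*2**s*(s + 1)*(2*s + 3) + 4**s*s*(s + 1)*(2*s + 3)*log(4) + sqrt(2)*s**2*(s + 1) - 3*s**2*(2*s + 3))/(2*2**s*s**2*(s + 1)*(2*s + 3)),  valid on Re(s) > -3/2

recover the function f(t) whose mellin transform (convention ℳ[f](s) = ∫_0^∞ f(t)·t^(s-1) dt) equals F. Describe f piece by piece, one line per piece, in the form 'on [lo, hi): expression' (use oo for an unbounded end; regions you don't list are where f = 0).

on [0, 1/2): t**(3/2)
on [1/2, 1): 3*t
on [1, 2): log(t)

slice at 1/2, 1, transform all 3 pieces, and sum them
between 0 and 1/2 the integrand is t**(3/2)·t^(s-1)
∫ over [1/2, 1) of 3*t·t^(s-1) joins the sum
for t in [1, 2): the term is ∫ log(t)·t^(s-1)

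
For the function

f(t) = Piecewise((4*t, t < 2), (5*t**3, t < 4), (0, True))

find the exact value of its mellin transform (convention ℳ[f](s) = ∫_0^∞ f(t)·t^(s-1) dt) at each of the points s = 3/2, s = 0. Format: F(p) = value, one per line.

breakpoints 2: one integral from each of the 2 segments
segment [0, 2) carries 4*t; integrate it
over [2, 4), the kernel integral of 5*t**3 enters the sum

F(3/2) = 5120/9 - 512*sqrt(2)/45
F(0) = 304/3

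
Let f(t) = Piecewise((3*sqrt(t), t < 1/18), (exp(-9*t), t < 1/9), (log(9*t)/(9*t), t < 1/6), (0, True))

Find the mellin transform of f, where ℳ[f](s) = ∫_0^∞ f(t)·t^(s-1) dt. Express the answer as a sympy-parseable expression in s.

peel off the common scale on t: sqrt(6)*sqrt(t) on [0, 1/12); exp(-6*t) on [1/12, 1/6); log(6*t)/(6*t) on [1/6, 1/4)
back out the common scale on t: sqrt(3)*sqrt(t) on [0, 1/6); exp(-3*t) on [1/6, 1/3); log(3*t)/(3*t) on [1/3, 1/2)
undo the common scale on t: sqrt(t) on [0, 1/2); exp(-t) on [1/2, 1); log(t)/t on [1, 3/2)
f breaks at 1/18, 1/9 into 3 integrals to sum
segment 0 to 1/18 holds 3*sqrt(t); add its integral
on [1/18, 1/9) integrate f = exp(-9*t) against the kernel
[1/9, 1/6) adds the kernel integral of log(9*t)/(9*t)

(3*2**s*(2*s + 1)*(s**2 - 2*s + 1)*uppergamma(s, 1/2) - 3*2**s*(2*s + 1)*(s**2 - 2*s + 1)*uppergamma(s, 1) + 3*2**s*(2*s + 1) + 3**s*s*(2*s + 1)*(-2*log(2) + 2*log(3)) - 2*3**s*(2*s + 1) + 3**s*(2*s + 1)*(-2*log(3) + 2*log(2)) + 3*sqrt(2)*(s**2 - 2*s + 1))/(3*18**s*(2*s + 1)*(s**2 - 2*s + 1))
  Re(s) > -1/2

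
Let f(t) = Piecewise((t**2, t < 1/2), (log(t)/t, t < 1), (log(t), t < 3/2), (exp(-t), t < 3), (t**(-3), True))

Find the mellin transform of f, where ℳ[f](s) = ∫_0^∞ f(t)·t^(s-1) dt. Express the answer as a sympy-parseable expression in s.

(108*2**s*s**2*(s - 3)*(s + 2)*(s**2 - 2*s + 1)*uppergamma(s, 3/2) - 108*2**s*s**2*(s - 3)*(s + 2)*(s**2 - 2*s + 1)*uppergamma(s, 3) - 108*2**s*s**2*(s - 3)*(s + 2) + 108*2**s*(s - 3)*(s + 2)*(s**2 - 2*s + 1) - 108*3**s*s*(s - 3)*(s + 2)*(s**2 - 2*s + 1)*log(2) + 108*3**s*s*(s - 3)*(s + 2)*(s**2 - 2*s + 1)*log(3) - 108*3**s*(s - 3)*(s + 2)*(s**2 - 2*s + 1) - 4*6**s*s**2*(s + 2)*(s**2 - 2*s + 1) + 216*s**3*(s - 3)*(s + 2)*log(2) - 216*s**2*(s - 3)*(s + 2)*log(2) + 216*s**2*(s - 3)*(s + 2) + 27*s**2*(s - 3)*(s**2 - 2*s + 1))/(108*2**s*s**2*(s - 3)*(s + 2)*(s**2 - 2*s + 1))
  -2 < Re(s) < 3

treat the 5 regions marked off by 1/2, 1, 3/2, 3 separately and sum
over [0, 1/2), the kernel integral of t**2 enters the sum
[1/2, 1) adds the kernel integral of log(t)/t
piece [1, 3/2): integrate log(t) against the kernel
over [3/2, 3), the kernel integral of exp(-t) enters the sum
[3, ∞) adds the kernel integral of t**(-3)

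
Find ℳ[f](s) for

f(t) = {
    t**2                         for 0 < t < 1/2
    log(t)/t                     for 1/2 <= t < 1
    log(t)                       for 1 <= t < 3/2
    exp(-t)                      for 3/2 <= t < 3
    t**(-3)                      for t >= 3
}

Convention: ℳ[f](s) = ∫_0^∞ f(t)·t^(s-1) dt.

split f at 1/2, 1, 3/2, 3: ℳ[f](s) collects 5 kernel integrals
on [0, 1/2): add ∫ t**2·t^(s-1) dt
∫ log(t)/t·t^(s-1) over [1/2, 1)
∫ log(t)·t^(s-1) over [1, 3/2)
on [3/2, 3): add ∫ exp(-t)·t^(s-1) dt
∫ t**(-3)·t^(s-1) over [3, ∞)

(108*2**s*s**2*(s - 3)*(s + 2)*(s**2 - 2*s + 1)*uppergamma(s, 3/2) - 108*2**s*s**2*(s - 3)*(s + 2)*(s**2 - 2*s + 1)*uppergamma(s, 3) - 108*2**s*s**2*(s - 3)*(s + 2) + 108*2**s*(s - 3)*(s + 2)*(s**2 - 2*s + 1) - 108*3**s*s*(s - 3)*(s + 2)*(s**2 - 2*s + 1)*log(2) + 108*3**s*s*(s - 3)*(s + 2)*(s**2 - 2*s + 1)*log(3) - 108*3**s*(s - 3)*(s + 2)*(s**2 - 2*s + 1) - 4*6**s*s**2*(s + 2)*(s**2 - 2*s + 1) + 216*s**3*(s - 3)*(s + 2)*log(2) - 216*s**2*(s - 3)*(s + 2)*log(2) + 216*s**2*(s - 3)*(s + 2) + 27*s**2*(s - 3)*(s**2 - 2*s + 1))/(108*2**s*s**2*(s - 3)*(s + 2)*(s**2 - 2*s + 1))
  -2 < Re(s) < 3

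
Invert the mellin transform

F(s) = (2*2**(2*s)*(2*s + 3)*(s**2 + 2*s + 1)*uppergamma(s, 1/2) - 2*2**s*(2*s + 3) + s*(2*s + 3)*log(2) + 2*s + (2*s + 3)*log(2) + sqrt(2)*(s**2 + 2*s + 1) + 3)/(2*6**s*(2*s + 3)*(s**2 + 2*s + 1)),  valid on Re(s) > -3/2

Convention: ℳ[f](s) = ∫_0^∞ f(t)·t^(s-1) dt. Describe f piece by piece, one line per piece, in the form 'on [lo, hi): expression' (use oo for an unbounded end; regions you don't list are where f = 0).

undo the common scale on t: t**(3/2) on [0, 1/2); t*log(t) on [1/2, 1); exp(-t/2) on [1, ∞)
f breaks at 1/6, 1/3 into 3 integrals to sum
on [0, 1/6) integrate f = 3*sqrt(3)*t**(3/2) against the kernel
piece [1/6, 1/3): integrate 3*t*log(3*t) against the kernel
segment [1/3, ∞) carries exp(-3*t/2); integrate it

on [0, 1/6): 3*sqrt(3)*t**(3/2)
on [1/6, 1/3): 3*t*log(3*t)
on [1/3, oo): exp(-3*t/2)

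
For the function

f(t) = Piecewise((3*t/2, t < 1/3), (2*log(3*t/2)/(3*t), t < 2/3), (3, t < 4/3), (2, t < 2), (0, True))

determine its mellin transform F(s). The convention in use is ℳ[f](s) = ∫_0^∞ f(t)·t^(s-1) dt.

strip the common scale on t: t on [0, 1/2); log(t)/t on [1/2, 1); 3 on [1, 2); …
decompose at 1/3, 2/3, 4/3; ℳ[f](s) sums the 4 pieces' integrals
the [0, 1/3) slice contributes ∫ 3*t/2·t^(s-1) dt
on [1/3, 2/3): add ∫ 2*log(3*t/2)/(3*t)·t^(s-1) dt
segment [2/3, 4/3) carries 3; integrate it
[4/3, 2) adds the kernel integral of 2

(2*2**(2*s)*(s + 1)*(s**2 - 2*s + 1) - 2*2**s*s*(s + 1) - 6*2**s*(s + 1)*(s**2 - 2*s + 1) + 4*6**s*(s + 1)*(s**2 - 2*s + 1) + 4*s**2*(s + 1)*log(2) - 4*s*(s + 1)*log(2) + 4*s*(s + 1) + s*(s**2 - 2*s + 1))/(2*3**s*s*(s + 1)*(s**2 - 2*s + 1))
  Re(s) > -1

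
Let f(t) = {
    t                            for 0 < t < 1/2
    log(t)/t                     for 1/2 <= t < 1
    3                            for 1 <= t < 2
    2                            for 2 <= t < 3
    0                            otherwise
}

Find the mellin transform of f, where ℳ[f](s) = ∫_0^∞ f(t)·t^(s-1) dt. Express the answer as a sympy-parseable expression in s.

along the cuts 1/2, 1, 2, ℳ[f](s) splits into 4 integrals
on [0, 1/2): add ∫ t·t^(s-1) dt
[1/2, 1) adds the kernel integral of log(t)/t
[1, 2) adds the kernel integral of 3
segment [2, 3) carries 2; integrate it

(2*2**(2*s)*(s + 1)*(s**2 - 2*s + 1) - 2*2**s*s*(s + 1) - 6*2**s*(s + 1)*(s**2 - 2*s + 1) + 4*6**s*(s + 1)*(s**2 - 2*s + 1) + 4*s**2*(s + 1)*log(2) - 4*s*(s + 1)*log(2) + 4*s*(s + 1) + s*(s**2 - 2*s + 1))/(2*2**s*s*(s + 1)*(s**2 - 2*s + 1))
  Re(s) > -1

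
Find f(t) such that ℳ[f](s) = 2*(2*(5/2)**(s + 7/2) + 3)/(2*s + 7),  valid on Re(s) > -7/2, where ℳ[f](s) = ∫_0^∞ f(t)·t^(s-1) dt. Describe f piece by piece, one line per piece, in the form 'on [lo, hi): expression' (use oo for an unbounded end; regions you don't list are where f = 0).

treat the 2 regions marked off by 1 separately and sum
on [0, 1): add ∫ 5*t**(7/2)·t^(s-1) dt
segment 1 to 5/2 holds 2*t**(7/2); add its integral

on [0, 1): 5*t**(7/2)
on [1, 5/2): 2*t**(7/2)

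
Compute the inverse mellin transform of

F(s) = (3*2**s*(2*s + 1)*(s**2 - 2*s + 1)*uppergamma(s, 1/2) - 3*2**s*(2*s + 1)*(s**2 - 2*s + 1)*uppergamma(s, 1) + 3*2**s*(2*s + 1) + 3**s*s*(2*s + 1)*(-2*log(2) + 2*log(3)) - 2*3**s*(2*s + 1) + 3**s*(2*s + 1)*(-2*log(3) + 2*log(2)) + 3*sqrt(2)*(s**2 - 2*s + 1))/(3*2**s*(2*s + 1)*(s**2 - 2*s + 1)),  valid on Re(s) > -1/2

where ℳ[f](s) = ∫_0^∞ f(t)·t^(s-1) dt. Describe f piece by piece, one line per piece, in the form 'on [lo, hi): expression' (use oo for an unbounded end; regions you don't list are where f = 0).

on [0, 1/2): sqrt(t)
on [1/2, 1): exp(-t)
on [1, 3/2): log(t)/t

along the cuts 1/2, 1, ℳ[f](s) splits into 3 integrals
piece [0, 1/2): integrate sqrt(t) against the kernel
segment 1/2 to 1 holds exp(-t); add its integral
segment [1, 3/2) carries log(t)/t; integrate it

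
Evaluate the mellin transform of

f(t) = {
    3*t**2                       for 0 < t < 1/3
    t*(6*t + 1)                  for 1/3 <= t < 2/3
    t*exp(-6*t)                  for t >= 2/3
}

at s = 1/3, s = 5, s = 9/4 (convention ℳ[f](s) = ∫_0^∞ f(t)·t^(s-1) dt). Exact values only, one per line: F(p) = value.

strip the shared t-power: 3*t**3 on [0, 1/3); t**2*(6*t + 1) on [1/3, 2/3); t**2*exp(-6*t) on [2/3, ∞)
peel off the shared t-power: 3*t on [0, 1/3); 6*t + 1 on [1/3, 2/3); exp(-6*t) on [2/3, ∞)
the common scale on t comes off first: t on [0, 1); 2*t + 1 on [1, 2); exp(-2*t) on [2, ∞)
along the cuts 1/3, 2/3, ℳ[f](s) splits into 3 integrals
over [0, 1/3), the kernel integral of 3*t**2 enters the sum
∫ t*(6*t + 1)·t^(s-1) over [1/3, 2/3)
the [2/3, ∞) slice contributes ∫ t*exp(-6*t)·t^(s-1) dt

F(1/3) = 18**(1/3)*(-33*2**(2/3) + 14*2**(1/3)*uppergamma(4/3, 4) + 276)/504
F(5) = 643*exp(-4)/5832 + 73/1134
F(9/4) = -40*3**(3/4)/5967 + 6**(3/4)*uppergamma(13/4, 4)/1296 + 736*2**(1/4)*3**(3/4)/5967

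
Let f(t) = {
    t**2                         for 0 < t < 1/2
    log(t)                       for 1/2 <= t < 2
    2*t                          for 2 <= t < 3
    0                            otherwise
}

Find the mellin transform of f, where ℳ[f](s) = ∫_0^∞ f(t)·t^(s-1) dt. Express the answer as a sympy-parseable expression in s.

along the cuts 1/2, 2, ℳ[f](s) splits into 3 integrals
on [0, 1/2) integrate f = t**2 against the kernel
on [1/2, 2): add ∫ log(t)·t^(s-1) dt
segment 2 to 3 holds 2*t; add its integral

(-16*2**(2*s)*s**2*(s + 2) + 4*2**(2*s)*s*(s + 1)*(s + 2)*log(2) - 4*2**(2*s)*(s + 1)*(s + 2) + 24*6**s*s**2*(s + 2) + s**2*(s + 1) + 4*s*(s + 1)*(s + 2)*log(2) + 4*(s + 1)*(s + 2))/(4*2**s*s**2*(s + 1)*(s + 2))
  Re(s) > -2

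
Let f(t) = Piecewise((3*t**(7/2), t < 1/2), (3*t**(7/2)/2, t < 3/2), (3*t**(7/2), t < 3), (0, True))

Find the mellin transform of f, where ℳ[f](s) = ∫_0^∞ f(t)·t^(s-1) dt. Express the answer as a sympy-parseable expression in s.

cuts at 1/2, 3/2: linearity sums the 3 kernel integrals
piece [0, 1/2): integrate 3*t**(7/2) against the kernel
piece [1/2, 3/2): integrate 3*t**(7/2)/2 against the kernel
between 3/2 and 3 the integrand is 3*t**(7/2)·t^(s-1)

3*(2**(-s - 7/2) + 2*3**(s + 7/2) - (3/2)**(s + 7/2))/(2*s + 7)
  Re(s) > -7/2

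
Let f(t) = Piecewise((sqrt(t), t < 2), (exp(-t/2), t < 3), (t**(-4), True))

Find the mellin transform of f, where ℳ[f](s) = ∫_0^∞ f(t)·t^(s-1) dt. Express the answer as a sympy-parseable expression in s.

slice at 2, 3, transform all 3 pieces, and sum them
piece [0, 2): integrate sqrt(t) against the kernel
segment 2 to 3 holds exp(-t/2); add its integral
over [3, ∞), the kernel integral of t**(-4) enters the sum

(2**s*(s - 4)*(2*s + 1)*uppergamma(s, 1) - 2**s*(s - 4)*(2*s + 1)*uppergamma(s, 3/2) + 2*2**(s + 1/2)*(s - 4) - 3**s*(2*s + 1)/81)/((s - 4)*(2*s + 1))
  -1/2 < Re(s) < 4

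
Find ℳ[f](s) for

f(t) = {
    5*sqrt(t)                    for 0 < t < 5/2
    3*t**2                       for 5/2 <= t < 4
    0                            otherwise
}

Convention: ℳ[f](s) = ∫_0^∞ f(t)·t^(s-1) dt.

treat the 2 regions marked off by 5/2 separately and sum
between 0 and 5/2 the integrand is 5*sqrt(t)·t^(s-1)
over [5/2, 4), the kernel integral of 3*t**2 enters the sum

(3*4**(s + 2)*(2*s + 1) + 10*(5/2)**(s + 1/2)*(s + 2) - 3*(5/2)**(s + 2)*(2*s + 1))/((s + 2)*(2*s + 1))
  Re(s) > -1/2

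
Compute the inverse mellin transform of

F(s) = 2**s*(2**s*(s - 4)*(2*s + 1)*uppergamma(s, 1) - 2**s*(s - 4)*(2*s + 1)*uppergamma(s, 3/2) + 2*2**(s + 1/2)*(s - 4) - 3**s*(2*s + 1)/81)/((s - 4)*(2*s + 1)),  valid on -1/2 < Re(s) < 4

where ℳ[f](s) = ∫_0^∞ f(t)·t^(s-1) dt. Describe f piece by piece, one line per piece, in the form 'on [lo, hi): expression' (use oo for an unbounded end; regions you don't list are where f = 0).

on [0, 4): sqrt(2)*sqrt(t)/2
on [4, 6): exp(-t/4)
on [6, oo): 16/t**4

invert the common scale on t to get sqrt(t) on [0, 2); exp(-t/2) on [2, 3); t**(-4) on [3, ∞)
linearity at 4, 6 turns ℳ[f](s) into 3 summed integrals
over [0, 4), the kernel integral of sqrt(2)*sqrt(t)/2 enters the sum
∫ over [4, 6) of exp(-t/4)·t^(s-1) joins the sum
∫ over [6, ∞) of 16/t**4·t^(s-1) joins the sum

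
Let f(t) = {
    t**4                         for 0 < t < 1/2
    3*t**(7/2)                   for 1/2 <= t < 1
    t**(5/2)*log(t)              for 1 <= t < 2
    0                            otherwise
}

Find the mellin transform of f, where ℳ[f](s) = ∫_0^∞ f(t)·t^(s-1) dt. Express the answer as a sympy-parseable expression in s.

2**(-s - 5/2)*(6*2**(s + 5/2)*(s + 5/2)**2*(2*s + 8) + 2*2**(s + 5/2)*(s + 7/2)*(2*s + 8) + 2*2**(2*s + 5)*(s + 5/2)*(s + 7/2)*(2*s + 8)*log(2) - 2*2**(2*s + 5)*(s + 7/2)*(2*s + 8) + sqrt(2)*(s + 5/2)**2*(s + 7/2) - 3*(s + 5/2)**2*(2*s + 8))/(2*(s + 5/2)**2*(s + 7/2)*(2*s + 8))
  Re(s) > -4

reversing the shared t-power: t**(7/2) on [0, 1/2); 3*t**3 on [1/2, 1); t**2*log(t) on [1, 2)
reversing the shared t-power: t**(3/2) on [0, 1/2); 3*t on [1/2, 1); log(t) on [1, 2)
integrate the 3 segments split at 1/2, 1, then add the results
segment 0 to 1/2 holds t**4; add its integral
the [1/2, 1) slice contributes ∫ 3*t**(7/2)·t^(s-1) dt
segment 1 to 2 holds t**(5/2)*log(t); add its integral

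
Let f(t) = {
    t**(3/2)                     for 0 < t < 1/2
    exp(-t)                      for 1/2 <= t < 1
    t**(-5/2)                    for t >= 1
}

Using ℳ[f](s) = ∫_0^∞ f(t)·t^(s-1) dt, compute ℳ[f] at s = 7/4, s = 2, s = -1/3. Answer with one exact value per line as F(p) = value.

F(7/4) = -uppergamma(7/4, 1) + 2**(3/4)/52 + uppergamma(7/4, 1/2) + 4/3
F(2) = -2*exp(-1) + sqrt(2)/56 + 3*exp(-1/2)/2 + 2
F(-1/3) = -uppergamma(-1/3, 1) + 6/17 + 3*2**(5/6)/14 + uppergamma(-1/3, 1/2)

slice at 1/2, 1, transform all 3 pieces, and sum them
on [0, 1/2): add ∫ t**(3/2)·t^(s-1) dt
piece [1/2, 1): integrate exp(-t) against the kernel
the [1, ∞) slice contributes ∫ t**(-5/2)·t^(s-1) dt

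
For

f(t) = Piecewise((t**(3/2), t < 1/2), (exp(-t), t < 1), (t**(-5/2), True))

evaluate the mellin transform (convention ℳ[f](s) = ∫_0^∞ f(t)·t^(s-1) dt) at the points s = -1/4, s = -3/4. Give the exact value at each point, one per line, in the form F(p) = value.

F(-1/4) = -uppergamma(-1/4, 1) + 2**(3/4)/5 + 4/11 + uppergamma(-1/4, 1/2)
F(-3/4) = -uppergamma(-3/4, 1) + 4/13 + uppergamma(-3/4, 1/2) + 2*2**(1/4)/3

breakpoints 1/2, 1: one integral from each of the 3 segments
for t in [0, 1/2): the term is ∫ t**(3/2)·t^(s-1)
the [1/2, 1) slice contributes ∫ exp(-t)·t^(s-1) dt
the [1, ∞) slice contributes ∫ t**(-5/2)·t^(s-1) dt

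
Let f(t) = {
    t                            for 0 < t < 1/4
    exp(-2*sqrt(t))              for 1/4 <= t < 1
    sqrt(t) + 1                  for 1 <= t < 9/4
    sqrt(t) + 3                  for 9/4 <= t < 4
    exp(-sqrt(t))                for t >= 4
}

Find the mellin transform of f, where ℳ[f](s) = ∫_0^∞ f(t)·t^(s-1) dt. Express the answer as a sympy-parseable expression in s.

(40*2**(4*s)*s*(s + 1) + 12*2**(4*s)*(s + 1) + 8*2**(2*s)*s*(s + 1)*(2*s + 1)*uppergamma(2*s, 2) - 16*2**(2*s)*s*(s + 1) - 4*2**(2*s)*(s + 1) - 16*9**s*s*(s + 1) - 8*9**s*(s + 1) + 8*s*(s + 1)*(2*s + 1)*uppergamma(2*s, 1) - 8*s*(s + 1)*(2*s + 1)*uppergamma(2*s, 2) + s*(2*s + 1))/(4*2**(2*s)*s*(s + 1)*(2*s + 1))
  Re(s) > -1

peel off the power substitution: t**2 on [0, 1/2); exp(-2*t) on [1/2, 1); t + 1 on [1, 3/2); …
the 5 pieces separated at 1/4, 1, 9/4, 4 each add one integral
∫ over [0, 1/4) of t·t^(s-1) joins the sum
[1/4, 1) adds the kernel integral of exp(-2*sqrt(t))
segment [1, 9/4) carries (sqrt(t) + 1); integrate it
on [9/4, 4): add ∫ (sqrt(t) + 3)·t^(s-1) dt
on [4, ∞) integrate f = exp(-sqrt(t)) against the kernel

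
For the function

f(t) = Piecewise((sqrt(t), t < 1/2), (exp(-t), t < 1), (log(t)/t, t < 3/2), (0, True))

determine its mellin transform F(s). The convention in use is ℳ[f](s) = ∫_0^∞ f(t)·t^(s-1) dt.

breakpoints 1/2, 1: one integral from each of the 3 segments
segment [0, 1/2) carries sqrt(t); integrate it
piece [1/2, 1): integrate exp(-t) against the kernel
on [1, 3/2) integrate f = log(t)/t against the kernel

(3*2**s*(2*s + 1)*(s**2 - 2*s + 1)*uppergamma(s, 1/2) - 3*2**s*(2*s + 1)*(s**2 - 2*s + 1)*uppergamma(s, 1) + 3*2**s*(2*s + 1) + 3**s*s*(2*s + 1)*(-2*log(2) + 2*log(3)) - 2*3**s*(2*s + 1) + 3**s*(2*s + 1)*(-2*log(3) + 2*log(2)) + 3*sqrt(2)*(s**2 - 2*s + 1))/(3*2**s*(2*s + 1)*(s**2 - 2*s + 1))
  Re(s) > -1/2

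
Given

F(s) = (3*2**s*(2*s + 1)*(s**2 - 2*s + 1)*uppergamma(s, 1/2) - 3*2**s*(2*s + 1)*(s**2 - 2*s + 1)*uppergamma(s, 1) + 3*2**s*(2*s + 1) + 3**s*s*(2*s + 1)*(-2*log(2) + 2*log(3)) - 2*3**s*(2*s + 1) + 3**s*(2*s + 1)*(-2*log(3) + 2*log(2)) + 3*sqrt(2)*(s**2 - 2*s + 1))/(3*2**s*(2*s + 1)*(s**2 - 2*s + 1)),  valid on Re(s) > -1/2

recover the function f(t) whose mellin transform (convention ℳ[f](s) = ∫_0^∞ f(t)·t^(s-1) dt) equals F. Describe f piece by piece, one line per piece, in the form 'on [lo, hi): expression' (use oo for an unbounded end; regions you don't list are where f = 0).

integrate the 3 segments split at 1/2, 1, then add the results
segment [0, 1/2) carries sqrt(t); integrate it
segment 1/2 to 1 holds exp(-t); add its integral
for t in [1, 3/2): the term is ∫ log(t)/t·t^(s-1)

on [0, 1/2): sqrt(t)
on [1/2, 1): exp(-t)
on [1, 3/2): log(t)/t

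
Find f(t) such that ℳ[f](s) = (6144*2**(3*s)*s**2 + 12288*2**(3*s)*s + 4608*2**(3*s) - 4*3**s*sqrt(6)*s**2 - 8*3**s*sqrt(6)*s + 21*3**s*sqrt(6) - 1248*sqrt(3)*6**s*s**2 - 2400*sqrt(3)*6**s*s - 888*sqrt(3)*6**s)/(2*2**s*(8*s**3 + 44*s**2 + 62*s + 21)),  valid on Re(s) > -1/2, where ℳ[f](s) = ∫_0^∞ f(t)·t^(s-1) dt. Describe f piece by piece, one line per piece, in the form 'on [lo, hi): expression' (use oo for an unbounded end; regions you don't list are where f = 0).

f breaks at 3/2, 3 into 3 integrals to sum
between 0 and 3/2 the integrand is sqrt(t)·t^(s-1)
on [3/2, 3) integrate f = t**(3/2) against the kernel
segment 3 to 4 holds 3*t**(7/2); add its integral

on [0, 3/2): sqrt(t)
on [3/2, 3): t**(3/2)
on [3, 4): 3*t**(7/2)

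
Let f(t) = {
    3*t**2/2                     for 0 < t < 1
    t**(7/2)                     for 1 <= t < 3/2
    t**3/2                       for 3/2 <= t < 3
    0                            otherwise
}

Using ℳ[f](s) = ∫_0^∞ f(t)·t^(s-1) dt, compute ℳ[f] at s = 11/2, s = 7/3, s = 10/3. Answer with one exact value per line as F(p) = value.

integrate the 3 segments split at 1, 3/2, then add the results
on [0, 1): add ∫ 3*t**2/2·t^(s-1) dt
for t in [1, 3/2): the term is ∫ t**(7/2)·t^(s-1)
on [3/2, 3): add ∫ t**3/2·t^(s-1) dt

F(11/2) = -6561*sqrt(6)/8704 + 100463/23040 + 6561*sqrt(3)/17
F(7/3) = -729*2**(2/3)*3**(1/3)/2048 + 159/910 + 729*2**(1/6)*3**(5/6)/1120 + 729*3**(1/3)/32
F(10/3) = -2187*2**(2/3)*3**(1/3)/4864 + 177/1312 + 2187*2**(1/6)*3**(5/6)/2624 + 2187*3**(1/3)/38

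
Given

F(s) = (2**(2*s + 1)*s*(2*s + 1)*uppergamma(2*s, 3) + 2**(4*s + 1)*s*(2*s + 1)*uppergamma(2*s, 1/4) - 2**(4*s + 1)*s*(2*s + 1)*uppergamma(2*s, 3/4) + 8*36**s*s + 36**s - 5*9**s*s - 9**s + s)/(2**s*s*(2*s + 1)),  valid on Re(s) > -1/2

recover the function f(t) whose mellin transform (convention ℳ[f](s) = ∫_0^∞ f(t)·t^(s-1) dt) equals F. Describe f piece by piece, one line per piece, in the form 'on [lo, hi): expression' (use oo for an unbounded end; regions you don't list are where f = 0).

on [0, 1/2): sqrt(2)*sqrt(t)/2
on [1/2, 9/2): exp(-sqrt(2)*sqrt(t)/4)
on [9/2, 18): sqrt(2)*sqrt(t)/2 + 1
on [18, oo): exp(-sqrt(2)*sqrt(t)/2)

invert the common scale on t to get sqrt(t) on [0, 1/4); exp(-sqrt(t)/2) on [1/4, 9/4); sqrt(t) + 1 on [9/4, 9); …
remove the power substitution first: t on [0, 1/2); exp(-t/2) on [1/2, 3/2); t + 1 on [3/2, 3); …
the 4 pieces separated at 1/2, 9/2, 18 each add one integral
on [0, 1/2): add ∫ sqrt(2)*sqrt(t)/2·t^(s-1) dt
[1/2, 9/2) adds the kernel integral of exp(-sqrt(2)*sqrt(t)/4)
∫ over [9/2, 18) of (sqrt(2)*sqrt(t)/2 + 1)·t^(s-1) joins the sum
∫ exp(-sqrt(2)*sqrt(t)/2)·t^(s-1) over [18, ∞)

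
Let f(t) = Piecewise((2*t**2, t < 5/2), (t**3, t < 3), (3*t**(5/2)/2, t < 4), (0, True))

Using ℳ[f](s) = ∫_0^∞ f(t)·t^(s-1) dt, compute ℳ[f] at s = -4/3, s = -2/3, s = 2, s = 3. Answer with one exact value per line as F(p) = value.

treat the 3 regions marked off by 5/2, 3 separately and sum
[0, 5/2) adds the kernel integral of 2*t**2
∫ t**3·t^(s-1) over [5/2, 3)
between 3 and 4 the integrand is 3*t**(5/2)/2·t^(s-1)

F(-4/3) = -27*3**(1/6)/7 + 3*2**(1/3)*5**(2/3)/4 + 9*3**(2/3)/5 + 36*2**(1/3)/7
F(-2/3) = -27*3**(5/6)/11 + 15*2**(2/3)*5**(1/3)/28 + 27*3**(1/3)/7 + 72*2**(2/3)/11
F(2) = 3289/15 - 27*sqrt(3)
F(3) = 2865637/4224 - 729*sqrt(3)/11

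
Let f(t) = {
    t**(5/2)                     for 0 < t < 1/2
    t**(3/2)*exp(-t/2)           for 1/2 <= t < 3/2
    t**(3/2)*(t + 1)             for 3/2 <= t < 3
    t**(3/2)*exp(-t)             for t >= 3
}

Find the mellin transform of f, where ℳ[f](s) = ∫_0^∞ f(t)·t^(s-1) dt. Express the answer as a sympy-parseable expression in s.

2**(-s - 3/2)*(2**(s + 3/2)*(2*s + 3)*(2*s + 5)*uppergamma(s + 3/2, 3) + 2**(2*s + 3)*(2*s + 3)*(2*s + 5)*uppergamma(s + 3/2, 1/4) - 2**(2*s + 3)*(2*s + 3)*(2*s + 5)*uppergamma(s + 3/2, 3/4) + 3**(s + 3/2)*(-10*s - 15) - 4*3**(s + 3/2) + 6**(s + 3/2)*(16*s + 24) + 4*6**(s + 3/2) + 2*s + 3)/((2*s + 3)*(2*s + 5))
  Re(s) > -5/2

reversing the shared t-power: t**2 on [0, 1/2); t*exp(-t/2) on [1/2, 3/2); t*(t + 1) on [3/2, 3); …
peel off the shared t-power: t**3 on [0, 1/2); t**2*exp(-t/2) on [1/2, 3/2); t**2*(t + 1) on [3/2, 3); …
invert the shared t-power to get t on [0, 1/2); exp(-t/2) on [1/2, 3/2); t + 1 on [3/2, 3); …
integrate the 4 segments split at 1/2, 3/2, 3, then add the results
the [0, 1/2) slice contributes ∫ t**(5/2)·t^(s-1) dt
piece [1/2, 3/2): integrate t**(3/2)*exp(-t/2) against the kernel
∫ over [3/2, 3) of t**(3/2)*(t + 1)·t^(s-1) joins the sum
on [3, ∞): add ∫ t**(3/2)*exp(-t)·t^(s-1) dt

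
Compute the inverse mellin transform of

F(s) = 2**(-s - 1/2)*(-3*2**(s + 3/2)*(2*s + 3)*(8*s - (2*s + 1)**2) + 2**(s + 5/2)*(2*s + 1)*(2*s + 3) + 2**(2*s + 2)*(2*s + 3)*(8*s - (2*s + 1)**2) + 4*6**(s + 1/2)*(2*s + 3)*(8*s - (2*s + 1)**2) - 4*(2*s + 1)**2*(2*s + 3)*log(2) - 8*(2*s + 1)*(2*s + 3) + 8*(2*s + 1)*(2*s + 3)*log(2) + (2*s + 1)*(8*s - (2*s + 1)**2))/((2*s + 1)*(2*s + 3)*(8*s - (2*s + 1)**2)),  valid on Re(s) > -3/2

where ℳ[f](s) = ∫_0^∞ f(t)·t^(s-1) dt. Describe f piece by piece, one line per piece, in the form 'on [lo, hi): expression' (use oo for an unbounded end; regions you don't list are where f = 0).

on [0, 1/2): t**(3/2)
on [1/2, 1): log(t)/sqrt(t)
on [1, 2): 3*sqrt(t)
on [2, 3): 2*sqrt(t)

peel off the shared t-power: t on [0, 1/2); log(t)/t on [1/2, 1); 3 on [1, 2); …
slice at 1/2, 1, 2, transform all 4 pieces, and sum them
between 0 and 1/2 the integrand is t**(3/2)·t^(s-1)
on [1/2, 1) integrate f = log(t)/sqrt(t) against the kernel
segment 1 to 2 holds 3*sqrt(t); add its integral
over [2, 3), the kernel integral of 2*sqrt(t) enters the sum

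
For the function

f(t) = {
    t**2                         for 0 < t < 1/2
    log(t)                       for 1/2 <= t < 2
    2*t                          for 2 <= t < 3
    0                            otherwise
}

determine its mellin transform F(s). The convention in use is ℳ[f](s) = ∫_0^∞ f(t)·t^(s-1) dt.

integrate the 3 segments split at 1/2, 2, then add the results
∫ t**2·t^(s-1) over [0, 1/2)
on [1/2, 2): add ∫ log(t)·t^(s-1) dt
[2, 3) adds the kernel integral of 2*t

(-16*2**(2*s)*s**2*(s + 2) + 4*2**(2*s)*s*(s + 1)*(s + 2)*log(2) - 4*2**(2*s)*(s + 1)*(s + 2) + 24*6**s*s**2*(s + 2) + s**2*(s + 1) + 4*s*(s + 1)*(s + 2)*log(2) + 4*(s + 1)*(s + 2))/(4*2**s*s**2*(s + 1)*(s + 2))
  Re(s) > -2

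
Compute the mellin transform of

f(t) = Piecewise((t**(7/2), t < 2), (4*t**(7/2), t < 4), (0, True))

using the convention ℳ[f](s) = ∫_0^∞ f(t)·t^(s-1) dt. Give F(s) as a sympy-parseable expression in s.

linearity at 2 turns ℳ[f](s) into 2 summed integrals
segment 0 to 2 holds t**(7/2); add its integral
on [2, 4): add ∫ 4*t**(7/2)·t^(s-1) dt

16*(64*2**(2*s) - 3*2**(s + 1/2))/(2*s + 7)
  Re(s) > -7/2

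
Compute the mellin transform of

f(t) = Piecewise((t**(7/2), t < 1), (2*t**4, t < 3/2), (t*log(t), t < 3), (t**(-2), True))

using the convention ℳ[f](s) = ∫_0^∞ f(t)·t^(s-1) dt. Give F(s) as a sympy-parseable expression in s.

2**(-s - 2)*(324*2**(s + 2)*(s - 2)*(s + 4)*(-2*s + (s + 2)**2 - 3) - 324*2**(s + 2)*(s - 2)*(2*s + 7)*(-2*s + (s + 2)**2 - 3) - 108*3**(s + 2)*(s - 2)*(s + 2)*(s + 4)*(2*s + 7)*log(3) + 108*3**(s + 2)*(s - 2)*(s + 2)*(s + 4)*(2*s + 7)*log(2) - 108*3**(s + 2)*(s - 2)*(s + 4)*(2*s + 7)*log(2) + 108*3**(s + 2)*(s - 2)*(s + 4)*(2*s + 7) + 108*3**(s + 2)*(s - 2)*(s + 4)*(2*s + 7)*log(3) + 729*3**(s + 2)*(s - 2)*(2*s + 7)*(-2*s + (s + 2)**2 - 3) + 54*6**(s + 2)*(s - 2)*(s + 2)*(s + 4)*(2*s + 7)*log(3) - 54*6**(s + 2)*(s - 2)*(s + 4)*(2*s + 7)*log(3) - 54*6**(s + 2)*(s - 2)*(s + 4)*(2*s + 7) - 2*6**(s + 2)*(s + 4)*(2*s + 7)*(-2*s + (s + 2)**2 - 3))/(162*(s - 2)*(s + 4)*(2*s + 7)*(-2*s + (s + 2)**2 - 3))
  -7/2 < Re(s) < 2

strip the shared t-power: t**(3/2) on [0, 1); 2*t**2 on [1, 3/2); log(t)/t on [3/2, 3); …
treat the 4 regions marked off by 1, 3/2, 3 separately and sum
segment 0 to 1 holds t**(7/2); add its integral
[1, 3/2) adds the kernel integral of 2*t**4
between 3/2 and 3 the integrand is t*log(t)·t^(s-1)
segment [3, ∞) carries t**(-2); integrate it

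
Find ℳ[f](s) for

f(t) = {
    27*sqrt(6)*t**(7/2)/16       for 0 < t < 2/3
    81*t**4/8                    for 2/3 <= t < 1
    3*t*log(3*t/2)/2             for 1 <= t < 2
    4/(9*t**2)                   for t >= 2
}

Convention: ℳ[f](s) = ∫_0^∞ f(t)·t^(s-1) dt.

undo the common scale on t: t**(7/2) on [0, 1); 2*t**4 on [1, 3/2); t*log(t) on [3/2, 3); …
the shared t-power comes off first: t**(3/2) on [0, 1); 2*t**2 on [1, 3/2); log(t)/t on [3/2, 3); …
along the cuts 2/3, 1, 2, ℳ[f](s) splits into 4 integrals
∫ 27*sqrt(6)*t**(7/2)/16·t^(s-1) over [0, 2/3)
on [2/3, 1) integrate f = 81*t**4/8 against the kernel
segment [1, 2) carries 3*t*log(3*t/2)/2; integrate it
piece [2, ∞): integrate 4/(9*t**2) against the kernel

2**(-s - 2)*(324*2**(s + 2)*(s - 2)*(s + 4)*(-2*s + (s + 2)**2 - 3) - 324*2**(s + 2)*(s - 2)*(2*s + 7)*(-2*s + (s + 2)**2 - 3) - 108*3**(s + 2)*(s - 2)*(s + 2)*(s + 4)*(2*s + 7)*log(3) + 108*3**(s + 2)*(s - 2)*(s + 2)*(s + 4)*(2*s + 7)*log(2) - 108*3**(s + 2)*(s - 2)*(s + 4)*(2*s + 7)*log(2) + 108*3**(s + 2)*(s - 2)*(s + 4)*(2*s + 7) + 108*3**(s + 2)*(s - 2)*(s + 4)*(2*s + 7)*log(3) + 729*3**(s + 2)*(s - 2)*(2*s + 7)*(-2*s + (s + 2)**2 - 3) + 54*6**(s + 2)*(s - 2)*(s + 2)*(s + 4)*(2*s + 7)*log(3) - 54*6**(s + 2)*(s - 2)*(s + 4)*(2*s + 7)*log(3) - 54*6**(s + 2)*(s - 2)*(s + 4)*(2*s + 7) - 2*6**(s + 2)*(s + 4)*(2*s + 7)*(-2*s + (s + 2)**2 - 3))/(162*(3/2)**s*(s - 2)*(s + 4)*(2*s + 7)*(-2*s + (s + 2)**2 - 3))
  -7/2 < Re(s) < 2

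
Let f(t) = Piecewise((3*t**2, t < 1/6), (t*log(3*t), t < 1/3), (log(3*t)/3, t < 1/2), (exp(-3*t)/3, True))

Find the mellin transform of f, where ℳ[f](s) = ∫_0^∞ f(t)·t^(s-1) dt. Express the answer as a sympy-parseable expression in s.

(4*2**s*s**2*(s + 2)*(s**2 + 2*s + 1)*uppergamma(s, 3/2) - 4*2**s*s**2*(s + 2) + 4*2**s*(s + 2)*(s**2 + 2*s + 1) + 3**s*s*(s + 2)*(-4*log(2) + 4*log(3))*(s**2 + 2*s + 1) - 4*3**s*(s + 2)*(s**2 + 2*s + 1) + s**3*(s + 2)*log(4) + s**2*(s + 2)*log(4) + 2*s**2*(s + 2) + s**2*(s**2 + 2*s + 1))/(12*6**s*s**2*(s + 2)*(s**2 + 2*s + 1))
  Re(s) > -2

undo the shared t-power: 3*t on [0, 1/6); log(3*t) on [1/6, 1/3); log(3*t)/(3*t) on [1/3, 1/2); …
peel off the common scale on t: t on [0, 1/2); log(t) on [1/2, 1); log(t)/t on [1, 3/2); …
strip the shared t-power: t**2 on [0, 1/2); t*log(t) on [1/2, 1); log(t) on [1, 3/2); …
the 4 pieces separated at 1/6, 1/3, 1/2 each add one integral
on [0, 1/6): add ∫ 3*t**2·t^(s-1) dt
piece [1/6, 1/3): integrate t*log(3*t) against the kernel
piece [1/3, 1/2): integrate log(3*t)/3 against the kernel
segment [1/2, ∞) carries exp(-3*t)/3; integrate it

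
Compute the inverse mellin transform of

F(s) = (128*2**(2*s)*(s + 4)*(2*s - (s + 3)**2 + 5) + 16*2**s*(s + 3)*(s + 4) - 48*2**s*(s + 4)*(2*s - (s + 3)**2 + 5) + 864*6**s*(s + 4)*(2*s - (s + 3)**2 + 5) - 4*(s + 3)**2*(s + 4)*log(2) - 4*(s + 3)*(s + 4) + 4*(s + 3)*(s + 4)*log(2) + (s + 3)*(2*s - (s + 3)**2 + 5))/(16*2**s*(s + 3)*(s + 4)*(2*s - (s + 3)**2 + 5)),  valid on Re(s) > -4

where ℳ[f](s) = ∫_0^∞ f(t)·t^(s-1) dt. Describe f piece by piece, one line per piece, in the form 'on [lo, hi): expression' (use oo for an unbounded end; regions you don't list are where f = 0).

on [0, 1/2): t**4
on [1/2, 1): t**2*log(t)
on [1, 2): 3*t**3
on [2, 3): 2*t**3

undo the shared t-power: t**2 on [0, 1/2); log(t) on [1/2, 1); 3*t on [1, 2); …
undo the shared t-power: t on [0, 1/2); log(t)/t on [1/2, 1); 3 on [1, 2); …
decompose at 1/2, 1, 2; ℳ[f](s) sums the 4 pieces' integrals
segment [0, 1/2) carries t**4; integrate it
the [1/2, 1) slice contributes ∫ t**2*log(t)·t^(s-1) dt
on [1, 2): add ∫ 3*t**3·t^(s-1) dt
for t in [2, 3): the term is ∫ 2*t**3·t^(s-1)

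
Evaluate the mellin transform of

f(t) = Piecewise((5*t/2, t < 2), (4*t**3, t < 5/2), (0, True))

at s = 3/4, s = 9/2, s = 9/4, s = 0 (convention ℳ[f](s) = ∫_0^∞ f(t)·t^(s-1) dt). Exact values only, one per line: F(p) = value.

F(3/4) = 2**(1/4)*(-596*sqrt(2) + 875*5**(3/4))/105
F(9/2) = -8864*sqrt(2)/165 + 15625*sqrt(10)/96
F(9/4) = 2**(1/4)*(-19904 + 40625*sqrt(2)*5**(1/4))/1092
F(0) = 91/6

decompose at 2; ℳ[f](s) sums the 2 pieces' integrals
the [0, 2) slice contributes ∫ 5*t/2·t^(s-1) dt
for t in [2, 5/2): the term is ∫ 4*t**3·t^(s-1)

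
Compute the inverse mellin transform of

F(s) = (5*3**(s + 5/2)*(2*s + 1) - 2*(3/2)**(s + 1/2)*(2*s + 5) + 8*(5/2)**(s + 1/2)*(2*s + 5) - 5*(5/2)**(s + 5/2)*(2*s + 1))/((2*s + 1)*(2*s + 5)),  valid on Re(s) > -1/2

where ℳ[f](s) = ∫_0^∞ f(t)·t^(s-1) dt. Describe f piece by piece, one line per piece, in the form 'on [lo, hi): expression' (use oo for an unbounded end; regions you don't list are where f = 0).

along the cuts 3/2, 5/2, ℳ[f](s) splits into 3 integrals
∫ over [0, 3/2) of 3*sqrt(t)·t^(s-1) joins the sum
for t in [3/2, 5/2): the term is ∫ 4*sqrt(t)·t^(s-1)
for t in [5/2, 3): the term is ∫ 5*t**(5/2)/2·t^(s-1)

on [0, 3/2): 3*sqrt(t)
on [3/2, 5/2): 4*sqrt(t)
on [5/2, 3): 5*t**(5/2)/2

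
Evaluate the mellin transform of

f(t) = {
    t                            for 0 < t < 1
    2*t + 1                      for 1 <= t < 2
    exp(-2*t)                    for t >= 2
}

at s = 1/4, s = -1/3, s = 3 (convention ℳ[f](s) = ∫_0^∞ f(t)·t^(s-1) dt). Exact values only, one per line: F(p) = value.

integrate the 3 segments split at 1, 2, then add the results
over [0, 1), the kernel integral of t enters the sum
on [1, 2) integrate f = (2*t + 1) against the kernel
piece [2, ∞): integrate exp(-2*t) against the kernel

F(1/4) = -24/5 + 2**(3/4)*uppergamma(1/4, 4)/2 + 36*2**(1/4)/5
F(-1/3) = 2**(1/3)*uppergamma(-1/3, 4) + 3/2 + 3*2**(2/3)/2
F(3) = 13*exp(-4)/4 + 121/12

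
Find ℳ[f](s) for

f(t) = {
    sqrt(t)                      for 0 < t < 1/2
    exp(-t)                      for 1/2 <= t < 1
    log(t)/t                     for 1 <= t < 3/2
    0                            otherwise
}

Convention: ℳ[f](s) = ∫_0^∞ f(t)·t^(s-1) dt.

slice at 1/2, 1, transform all 3 pieces, and sum them
[0, 1/2) adds the kernel integral of sqrt(t)
∫ over [1/2, 1) of exp(-t)·t^(s-1) joins the sum
∫ over [1, 3/2) of log(t)/t·t^(s-1) joins the sum

(3*2**s*(2*s + 1)*(s**2 - 2*s + 1)*uppergamma(s, 1/2) - 3*2**s*(2*s + 1)*(s**2 - 2*s + 1)*uppergamma(s, 1) + 3*2**s*(2*s + 1) + 3**s*s*(2*s + 1)*(-2*log(2) + 2*log(3)) - 2*3**s*(2*s + 1) + 3**s*(2*s + 1)*(-2*log(3) + 2*log(2)) + 3*sqrt(2)*(s**2 - 2*s + 1))/(3*2**s*(2*s + 1)*(s**2 - 2*s + 1))
  Re(s) > -1/2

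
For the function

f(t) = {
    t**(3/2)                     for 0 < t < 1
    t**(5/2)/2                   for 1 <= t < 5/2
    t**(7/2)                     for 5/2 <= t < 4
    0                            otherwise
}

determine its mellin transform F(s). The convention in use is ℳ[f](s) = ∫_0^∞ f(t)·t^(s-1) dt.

(2*4**(s + 7/2)*(2*s + 3)*(2*s + 5) + (5/2)**(s + 5/2)*(2*s + 3)*(2*s + 7) - 2*(5/2)**(s + 7/2)*(2*s + 3)*(2*s + 5) - (2*s + 3)*(2*s + 7) + 2*(2*s + 5)*(2*s + 7))/((2*s + 3)*(2*s + 5)*(2*s + 7))
  Re(s) > -3/2

along the cuts 1, 5/2, ℳ[f](s) splits into 3 integrals
for t in [0, 1): the term is ∫ t**(3/2)·t^(s-1)
between 1 and 5/2 the integrand is t**(5/2)/2·t^(s-1)
piece [5/2, 4): integrate t**(7/2) against the kernel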